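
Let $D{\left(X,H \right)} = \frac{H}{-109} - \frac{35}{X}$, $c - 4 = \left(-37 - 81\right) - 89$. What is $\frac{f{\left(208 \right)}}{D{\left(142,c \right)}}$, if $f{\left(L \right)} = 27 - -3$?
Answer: $\frac{154780}{8337} \approx 18.565$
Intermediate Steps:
$c = -203$ ($c = 4 - 207 = -203$)
$D{\left(X,H \right)} = - \frac{35}{X} - \frac{H}{109}$ ($D{\left(X,H \right)} = H \left(- \frac{1}{109}\right) - \frac{35}{X} = - \frac{H}{109} - \frac{35}{X} = - \frac{35}{X} - \frac{H}{109}$)
$f{\left(L \right)} = 30$ ($f{\left(L \right)} = 27 + 3 = 30$)
$\frac{f{\left(208 \right)}}{D{\left(142,c \right)}} = \frac{30}{- \frac{35}{142} - - \frac{203}{109}} = \frac{30}{\left(-35\right) \frac{1}{142} + \frac{203}{109}} = \frac{30}{- \frac{35}{142} + \frac{203}{109}} = \frac{30}{\frac{25011}{15478}} = 30 \cdot \frac{15478}{25011} = \frac{154780}{8337}$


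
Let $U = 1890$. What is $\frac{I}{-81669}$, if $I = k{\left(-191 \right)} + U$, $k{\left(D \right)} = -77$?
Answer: $- \frac{259}{11667} \approx -0.022199$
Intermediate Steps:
$I = 1813$ ($I = -77 + 1890 = 1813$)
$\frac{I}{-81669} = \frac{1813}{-81669} = 1813 \left(- \frac{1}{81669}\right) = - \frac{259}{11667}$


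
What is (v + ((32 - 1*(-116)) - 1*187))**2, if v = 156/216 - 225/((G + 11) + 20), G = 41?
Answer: 8886361/5184 ≈ 1714.2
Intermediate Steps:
v = -173/72 (v = 156/216 - 225/((41 + 11) + 20) = 156*(1/216) - 225/(52 + 20) = 13/18 - 225/72 = 13/18 - 225*1/72 = 13/18 - 25/8 = -173/72 ≈ -2.4028)
(v + ((32 - 1*(-116)) - 1*187))**2 = (-173/72 + ((32 - 1*(-116)) - 1*187))**2 = (-173/72 + ((32 + 116) - 187))**2 = (-173/72 + (148 - 187))**2 = (-173/72 - 39)**2 = (-2981/72)**2 = 8886361/5184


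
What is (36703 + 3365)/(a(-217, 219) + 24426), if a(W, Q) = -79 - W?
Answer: 3339/2047 ≈ 1.6312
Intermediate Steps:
(36703 + 3365)/(a(-217, 219) + 24426) = (36703 + 3365)/((-79 - 1*(-217)) + 24426) = 40068/((-79 + 217) + 24426) = 40068/(138 + 24426) = 40068/24564 = 40068*(1/24564) = 3339/2047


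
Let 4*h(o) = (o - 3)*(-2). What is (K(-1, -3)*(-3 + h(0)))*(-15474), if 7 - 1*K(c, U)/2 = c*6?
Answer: 603486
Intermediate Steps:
h(o) = 3/2 - o/2 (h(o) = ((o - 3)*(-2))/4 = ((-3 + o)*(-2))/4 = (6 - 2*o)/4 = 3/2 - o/2)
K(c, U) = 14 - 12*c (K(c, U) = 14 - 2*c*6 = 14 - 12*c)
(K(-1, -3)*(-3 + h(0)))*(-15474) = ((14 - 12*(-1))*(-3 + (3/2 - 1/2*0)))*(-15474) = ((14 + 12)*(-3 + (3/2 + 0)))*(-15474) = (26*(-3 + 3/2))*(-15474) = (26*(-3/2))*(-15474) = -39*(-15474) = 603486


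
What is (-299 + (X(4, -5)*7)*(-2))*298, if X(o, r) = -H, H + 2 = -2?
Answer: -105790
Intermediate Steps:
H = -4 (H = -2 - 2 = -4)
X(o, r) = 4 (X(o, r) = -1*(-4) = 4)
(-299 + (X(4, -5)*7)*(-2))*298 = (-299 + (4*7)*(-2))*298 = (-299 + 28*(-2))*298 = (-299 - 56)*298 = -355*298 = -105790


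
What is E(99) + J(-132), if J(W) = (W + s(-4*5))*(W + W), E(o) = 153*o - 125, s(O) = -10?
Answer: 52510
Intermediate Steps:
E(o) = -125 + 153*o
J(W) = 2*W*(-10 + W) (J(W) = (W - 10)*(W + W) = (-10 + W)*(2*W) = 2*W*(-10 + W))
E(99) + J(-132) = (-125 + 153*99) + 2*(-132)*(-10 - 132) = (-125 + 15147) + 2*(-132)*(-142) = 15022 + 37488 = 52510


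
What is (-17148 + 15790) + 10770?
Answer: 9412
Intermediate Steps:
(-17148 + 15790) + 10770 = -1358 + 10770 = 9412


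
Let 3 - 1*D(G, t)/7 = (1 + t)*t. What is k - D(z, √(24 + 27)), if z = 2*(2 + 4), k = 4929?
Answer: 5265 + 7*√51 ≈ 5315.0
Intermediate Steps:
z = 12 (z = 2*6 = 12)
D(G, t) = 21 - 7*t*(1 + t) (D(G, t) = 21 - 7*(1 + t)*t = 21 - 7*t*(1 + t))
k - D(z, √(24 + 27)) = 4929 - (21 - 7*√(24 + 27) - 7*(√(24 + 27))²) = 4929 - (21 - 7*√51 - 7*(√51)²) = 4929 - (21 - 7*√51 - 7*51) = 4929 - (21 - 7*√51 - 357) = 4929 - (-336 - 7*√51) = 4929 + (336 + 7*√51) = 5265 + 7*√51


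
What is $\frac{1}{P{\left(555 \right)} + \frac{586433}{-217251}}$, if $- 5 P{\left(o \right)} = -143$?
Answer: $\frac{1086255}{28134728} \approx 0.038609$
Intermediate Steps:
$P{\left(o \right)} = \frac{143}{5}$ ($P{\left(o \right)} = \left(- \frac{1}{5}\right) \left(-143\right) = \frac{143}{5}$)
$\frac{1}{P{\left(555 \right)} + \frac{586433}{-217251}} = \frac{1}{\frac{143}{5} + \frac{586433}{-217251}} = \frac{1}{\frac{143}{5} + 586433 \left(- \frac{1}{217251}\right)} = \frac{1}{\frac{143}{5} - \frac{586433}{217251}} = \frac{1}{\frac{28134728}{1086255}} = \frac{1086255}{28134728}$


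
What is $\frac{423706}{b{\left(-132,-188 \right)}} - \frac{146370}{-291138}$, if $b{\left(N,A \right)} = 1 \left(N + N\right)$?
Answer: $- \frac{10276522979}{6405036} \approx -1604.4$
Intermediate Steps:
$b{\left(N,A \right)} = 2 N$ ($b{\left(N,A \right)} = 1 \cdot 2 N = 2 N$)
$\frac{423706}{b{\left(-132,-188 \right)}} - \frac{146370}{-291138} = \frac{423706}{2 \left(-132\right)} - \frac{146370}{-291138} = \frac{423706}{-264} - - \frac{24395}{48523} = 423706 \left(- \frac{1}{264}\right) + \frac{24395}{48523} = - \frac{211853}{132} + \frac{24395}{48523} = - \frac{10276522979}{6405036}$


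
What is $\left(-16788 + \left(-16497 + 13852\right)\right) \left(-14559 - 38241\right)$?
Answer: $1026062400$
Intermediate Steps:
$\left(-16788 + \left(-16497 + 13852\right)\right) \left(-14559 - 38241\right) = \left(-16788 - 2645\right) \left(-52800\right) = \left(-19433\right) \left(-52800\right) = 1026062400$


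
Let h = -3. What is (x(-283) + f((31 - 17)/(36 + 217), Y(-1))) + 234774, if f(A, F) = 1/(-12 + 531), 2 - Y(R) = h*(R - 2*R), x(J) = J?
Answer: 121700830/519 ≈ 2.3449e+5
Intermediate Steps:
Y(R) = 2 - 3*R (Y(R) = 2 - (-3)*(R - 2*R) = 2 - (-3)*(-R) = 2 - 3*R)
f(A, F) = 1/519
(x(-283) + f((31 - 17)/(36 + 217), Y(-1))) + 234774 = (-283 + 1/519) + 234774 = -146876/519 + 234774 = 121700830/519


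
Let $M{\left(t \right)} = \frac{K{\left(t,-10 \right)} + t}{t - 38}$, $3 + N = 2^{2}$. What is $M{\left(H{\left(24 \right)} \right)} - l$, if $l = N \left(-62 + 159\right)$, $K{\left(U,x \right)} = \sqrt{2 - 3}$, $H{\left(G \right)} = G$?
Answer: $- \frac{691}{7} - \frac{i}{14} \approx -98.714 - 0.071429 i$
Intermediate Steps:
$K{\left(U,x \right)} = i$ ($K{\left(U,x \right)} = \sqrt{-1} = i$)
$N = 1$ ($N = -3 + 2^{2} = -3 + 4 = 1$)
$M{\left(t \right)} = \frac{i + t}{-38 + t}$ ($M{\left(t \right)} = \frac{i + t}{t - 38} = \frac{i + t}{-38 + t}$)
$l = 97$ ($l = 1 \left(-62 + 159\right) = 1 \cdot 97 = 97$)
$M{\left(H{\left(24 \right)} \right)} - l = \frac{i + 24}{-38 + 24} - 97 = \frac{24 + i}{-14} - 97 = - \frac{24 + i}{14} - 97 = \left(- \frac{12}{7} - \frac{i}{14}\right) - 97 = - \frac{691}{7} - \frac{i}{14}$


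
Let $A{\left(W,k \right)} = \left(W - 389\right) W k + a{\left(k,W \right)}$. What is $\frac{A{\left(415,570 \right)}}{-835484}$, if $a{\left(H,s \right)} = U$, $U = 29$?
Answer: $- \frac{6150329}{835484} \approx -7.3614$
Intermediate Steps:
$a{\left(H,s \right)} = 29$
$A{\left(W,k \right)} = 29 + W k \left(-389 + W\right)$ ($A{\left(W,k \right)} = \left(W - 389\right) W k + 29 = \left(-389 + W\right) W k + 29 = W \left(-389 + W\right) k + 29 = W k \left(-389 + W\right) + 29 = 29 + W k \left(-389 + W\right)$)
$\frac{A{\left(415,570 \right)}}{-835484} = \frac{29 + 570 \cdot 415^{2} - 161435 \cdot 570}{-835484} = \left(29 + 570 \cdot 172225 - 92017950\right) \left(- \frac{1}{835484}\right) = \left(29 + 98168250 - 92017950\right) \left(- \frac{1}{835484}\right) = 6150329 \left(- \frac{1}{835484}\right) = - \frac{6150329}{835484}$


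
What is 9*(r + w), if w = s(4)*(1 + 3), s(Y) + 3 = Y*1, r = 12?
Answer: 144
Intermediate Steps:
s(Y) = -3 + Y (s(Y) = -3 + Y*1 = -3 + Y)
w = 4 (w = (-3 + 4)*(1 + 3) = 1*4 = 4)
9*(r + w) = 9*(12 + 4) = 9*16 = 144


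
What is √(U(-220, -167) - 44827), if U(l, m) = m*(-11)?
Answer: I*√42990 ≈ 207.34*I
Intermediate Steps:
U(l, m) = -11*m
√(U(-220, -167) - 44827) = √(-11*(-167) - 44827) = √(1837 - 44827) = √(-42990) = I*√42990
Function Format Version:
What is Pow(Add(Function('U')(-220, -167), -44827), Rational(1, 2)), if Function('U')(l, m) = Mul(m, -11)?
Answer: Mul(I, Pow(42990, Rational(1, 2))) ≈ Mul(207.34, I)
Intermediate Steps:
Function('U')(l, m) = Mul(-11, m)
Pow(Add(Function('U')(-220, -167), -44827), Rational(1, 2)) = Pow(Add(Mul(-11, -167), -44827), Rational(1, 2)) = Pow(Add(1837, -44827), Rational(1, 2)) = Pow(-42990, Rational(1, 2)) = Mul(I, Pow(42990, Rational(1, 2)))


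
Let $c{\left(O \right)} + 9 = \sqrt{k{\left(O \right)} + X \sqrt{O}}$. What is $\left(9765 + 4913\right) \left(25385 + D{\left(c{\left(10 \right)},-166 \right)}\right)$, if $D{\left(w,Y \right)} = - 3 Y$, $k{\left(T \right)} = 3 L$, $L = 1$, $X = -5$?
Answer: $379910674$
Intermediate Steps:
$k{\left(T \right)} = 3$ ($k{\left(T \right)} = 3 \cdot 1 = 3$)
$c{\left(O \right)} = -9 + \sqrt{3 - 5 \sqrt{O}}$
$\left(9765 + 4913\right) \left(25385 + D{\left(c{\left(10 \right)},-166 \right)}\right) = \left(9765 + 4913\right) \left(25385 - -498\right) = 14678 \left(25385 + 498\right) = 14678 \cdot 25883 = 379910674$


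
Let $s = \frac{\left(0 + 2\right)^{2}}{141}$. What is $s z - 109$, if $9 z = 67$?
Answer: $- \frac{138053}{1269} \approx -108.79$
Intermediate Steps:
$z = \frac{67}{9}$ ($z = \frac{1}{9} \cdot 67 = \frac{67}{9} \approx 7.4444$)
$s = \frac{4}{141}$ ($s = 2^{2} \cdot \frac{1}{141} = 4 \cdot \frac{1}{141} = \frac{4}{141} \approx 0.028369$)
$s z - 109 = \frac{4}{141} \cdot \frac{67}{9} - 109 = \frac{268}{1269} - 109 = - \frac{138053}{1269}$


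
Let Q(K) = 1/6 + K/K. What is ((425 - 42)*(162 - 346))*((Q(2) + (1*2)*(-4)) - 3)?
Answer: 2078924/3 ≈ 6.9298e+5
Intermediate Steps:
Q(K) = 7/6 (Q(K) = 1*(⅙) + 1 = ⅙ + 1 = 7/6)
((425 - 42)*(162 - 346))*((Q(2) + (1*2)*(-4)) - 3) = ((425 - 42)*(162 - 346))*((7/6 + (1*2)*(-4)) - 3) = (383*(-184))*((7/6 + 2*(-4)) - 3) = -70472*((7/6 - 8) - 3) = -70472*(-41/6 - 3) = -70472*(-59/6) = 2078924/3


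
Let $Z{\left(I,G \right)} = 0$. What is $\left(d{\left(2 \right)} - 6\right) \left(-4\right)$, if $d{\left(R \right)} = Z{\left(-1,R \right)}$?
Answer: $24$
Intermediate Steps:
$d{\left(R \right)} = 0$
$\left(d{\left(2 \right)} - 6\right) \left(-4\right) = \left(0 - 6\right) \left(-4\right) = \left(-6\right) \left(-4\right) = 24$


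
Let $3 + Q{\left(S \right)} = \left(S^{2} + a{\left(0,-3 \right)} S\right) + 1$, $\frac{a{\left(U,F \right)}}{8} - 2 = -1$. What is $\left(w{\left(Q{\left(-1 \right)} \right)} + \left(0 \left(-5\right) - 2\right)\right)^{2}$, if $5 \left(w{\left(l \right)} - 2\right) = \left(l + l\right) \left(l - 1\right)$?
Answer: $1296$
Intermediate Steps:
$a{\left(U,F \right)} = 8$ ($a{\left(U,F \right)} = 16 + 8 \left(-1\right) = 16 - 8 = 8$)
$Q{\left(S \right)} = -2 + S^{2} + 8 S$ ($Q{\left(S \right)} = -3 + \left(\left(S^{2} + 8 S\right) + 1\right) = -3 + \left(1 + S^{2} + 8 S\right) = -2 + S^{2} + 8 S$)
$w{\left(l \right)} = 2 + \frac{2 l \left(-1 + l\right)}{5}$ ($w{\left(l \right)} = 2 + \frac{\left(l + l\right) \left(l - 1\right)}{5} = 2 + \frac{2 l \left(-1 + l\right)}{5}$)
$\left(w{\left(Q{\left(-1 \right)} \right)} + \left(0 \left(-5\right) - 2\right)\right)^{2} = \left(\left(2 - \frac{2 \left(-2 + \left(-1\right)^{2} + 8 \left(-1\right)\right)}{5} + \frac{2 \left(-2 + \left(-1\right)^{2} + 8 \left(-1\right)\right)^{2}}{5}\right) + \left(0 \left(-5\right) - 2\right)\right)^{2} = \left(\left(2 - \frac{2 \left(-2 + 1 - 8\right)}{5} + \frac{2 \left(-2 + 1 - 8\right)^{2}}{5}\right) + \left(0 - 2\right)\right)^{2} = \left(\left(2 - - \frac{18}{5} + \frac{2 \left(-9\right)^{2}}{5}\right) - 2\right)^{2} = \left(\left(2 + \frac{18}{5} + \frac{2}{5} \cdot 81\right) - 2\right)^{2} = \left(\left(2 + \frac{18}{5} + \frac{162}{5}\right) - 2\right)^{2} = \left(38 - 2\right)^{2} = 36^{2} = 1296$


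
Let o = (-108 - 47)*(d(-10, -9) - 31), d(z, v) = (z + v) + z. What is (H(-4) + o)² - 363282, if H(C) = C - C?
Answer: 86126718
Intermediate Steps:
d(z, v) = v + 2*z (d(z, v) = (v + z) + z = v + 2*z)
H(C) = 0
o = 9300 (o = (-108 - 47)*((-9 + 2*(-10)) - 31) = -155*((-9 - 20) - 31) = -155*(-29 - 31) = -155*(-60) = 9300)
(H(-4) + o)² - 363282 = (0 + 9300)² - 363282 = 9300² - 363282 = 86490000 - 363282 = 86126718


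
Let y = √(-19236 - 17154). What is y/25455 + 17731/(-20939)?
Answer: -17731/20939 + I*√36390/25455 ≈ -0.84679 + 0.0074941*I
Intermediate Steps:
y = I*√36390 (y = √(-36390) = I*√36390 ≈ 190.76*I)
y/25455 + 17731/(-20939) = (I*√36390)/25455 + 17731/(-20939) = (I*√36390)*(1/25455) + 17731*(-1/20939) = I*√36390/25455 - 17731/20939 = -17731/20939 + I*√36390/25455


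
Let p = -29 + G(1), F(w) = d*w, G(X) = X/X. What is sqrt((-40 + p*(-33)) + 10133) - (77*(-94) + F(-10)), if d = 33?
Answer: 7568 + sqrt(11017) ≈ 7673.0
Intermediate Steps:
G(X) = 1
F(w) = 33*w
p = -28 (p = -29 + 1 = -28)
sqrt((-40 + p*(-33)) + 10133) - (77*(-94) + F(-10)) = sqrt((-40 - 28*(-33)) + 10133) - (77*(-94) + 33*(-10)) = sqrt((-40 + 924) + 10133) - (-7238 - 330) = sqrt(884 + 10133) - 1*(-7568) = sqrt(11017) + 7568 = 7568 + sqrt(11017)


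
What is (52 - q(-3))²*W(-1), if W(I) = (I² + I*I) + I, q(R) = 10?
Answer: 1764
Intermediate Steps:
W(I) = I + 2*I² (W(I) = (I² + I²) + I = 2*I² + I = I + 2*I²)
(52 - q(-3))²*W(-1) = (52 - 1*10)²*(-(1 + 2*(-1))) = (52 - 10)²*(-(1 - 2)) = 42²*(-1*(-1)) = 1764*1 = 1764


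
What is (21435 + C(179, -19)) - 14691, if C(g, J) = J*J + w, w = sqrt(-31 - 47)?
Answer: 7105 + I*sqrt(78) ≈ 7105.0 + 8.8318*I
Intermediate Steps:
w = I*sqrt(78) (w = sqrt(-78) = I*sqrt(78) ≈ 8.8318*I)
C(g, J) = J**2 + I*sqrt(78) (C(g, J) = J*J + I*sqrt(78) = J**2 + I*sqrt(78))
(21435 + C(179, -19)) - 14691 = (21435 + ((-19)**2 + I*sqrt(78))) - 14691 = (21435 + (361 + I*sqrt(78))) - 14691 = (21796 + I*sqrt(78)) - 14691 = 7105 + I*sqrt(78)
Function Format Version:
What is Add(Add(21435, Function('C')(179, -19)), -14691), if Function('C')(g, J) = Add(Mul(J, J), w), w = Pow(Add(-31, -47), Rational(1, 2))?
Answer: Add(7105, Mul(I, Pow(78, Rational(1, 2)))) ≈ Add(7105.0, Mul(8.8318, I))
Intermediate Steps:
w = Mul(I, Pow(78, Rational(1, 2))) (w = Pow(-78, Rational(1, 2)) = Mul(I, Pow(78, Rational(1, 2))) ≈ Mul(8.8318, I))
Function('C')(g, J) = Add(Pow(J, 2), Mul(I, Pow(78, Rational(1, 2)))) (Function('C')(g, J) = Add(Mul(J, J), Mul(I, Pow(78, Rational(1, 2)))) = Add(Pow(J, 2), Mul(I, Pow(78, Rational(1, 2)))))
Add(Add(21435, Function('C')(179, -19)), -14691) = Add(Add(21435, Add(Pow(-19, 2), Mul(I, Pow(78, Rational(1, 2))))), -14691) = Add(Add(21435, Add(361, Mul(I, Pow(78, Rational(1, 2))))), -14691) = Add(Add(21796, Mul(I, Pow(78, Rational(1, 2)))), -14691) = Add(7105, Mul(I, Pow(78, Rational(1, 2))))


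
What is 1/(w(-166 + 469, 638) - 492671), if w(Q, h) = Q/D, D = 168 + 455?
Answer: -623/306933730 ≈ -2.0298e-6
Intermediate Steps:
D = 623
w(Q, h) = Q/623
1/(w(-166 + 469, 638) - 492671) = 1/((-166 + 469)/623 - 492671) = 1/((1/623)*303 - 492671) = 1/(303/623 - 492671) = 1/(-306933730/623) = -623/306933730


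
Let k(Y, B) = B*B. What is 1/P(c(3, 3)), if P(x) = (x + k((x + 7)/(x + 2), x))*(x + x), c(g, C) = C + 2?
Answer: 1/300 ≈ 0.0033333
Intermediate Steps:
k(Y, B) = B²
c(g, C) = 2 + C
P(x) = 2*x*(x + x²) (P(x) = (x + x²)*(x + x) = (x + x²)*(2*x) = 2*x*(x + x²))
1/P(c(3, 3)) = 1/(2*(2 + 3)²*(1 + (2 + 3))) = 1/(2*5²*(1 + 5)) = 1/(2*25*6) = 1/300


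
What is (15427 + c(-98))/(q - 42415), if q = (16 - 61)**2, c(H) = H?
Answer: -15329/40390 ≈ -0.37952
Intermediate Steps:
q = 2025 (q = (-45)**2 = 2025)
(15427 + c(-98))/(q - 42415) = (15427 - 98)/(2025 - 42415) = 15329/(-40390) = 15329*(-1/40390) = -15329/40390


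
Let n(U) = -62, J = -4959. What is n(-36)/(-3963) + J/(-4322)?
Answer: 19920481/17128086 ≈ 1.1630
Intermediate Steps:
n(-36)/(-3963) + J/(-4322) = -62/(-3963) - 4959/(-4322) = -62*(-1/3963) - 4959*(-1/4322) = 62/3963 + 4959/4322 = 19920481/17128086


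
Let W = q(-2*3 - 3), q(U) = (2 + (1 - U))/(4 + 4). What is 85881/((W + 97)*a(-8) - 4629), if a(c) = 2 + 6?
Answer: -85881/3841 ≈ -22.359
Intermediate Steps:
a(c) = 8
q(U) = 3/8 - U/8 (q(U) = (3 - U)/8 = (3 - U)*(⅛) = 3/8 - U/8)
W = 3/2 (W = 3/8 - (-2*3 - 3)/8 = 3/8 - (-6 - 3)/8 = 3/8 - ⅛*(-9) = 3/8 + 9/8 = 3/2 ≈ 1.5000)
85881/((W + 97)*a(-8) - 4629) = 85881/((3/2 + 97)*8 - 4629) = 85881/((197/2)*8 - 4629) = 85881/(788 - 4629) = 85881/(-3841) = 85881*(-1/3841) = -85881/3841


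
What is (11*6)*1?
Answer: 66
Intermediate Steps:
(11*6)*1 = 66*1 = 66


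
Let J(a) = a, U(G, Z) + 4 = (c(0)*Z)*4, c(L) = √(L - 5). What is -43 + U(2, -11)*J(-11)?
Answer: 1 + 484*I*√5 ≈ 1.0 + 1082.3*I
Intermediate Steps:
c(L) = √(-5 + L)
U(G, Z) = -4 + 4*I*Z*√5 (U(G, Z) = -4 + (√(-5 + 0)*Z)*4 = -4 + (√(-5)*Z)*4 = -4 + ((I*√5)*Z)*4 = -4 + (I*Z*√5)*4 = -4 + 4*I*Z*√5)
-43 + U(2, -11)*J(-11) = -43 + (-4 + 4*I*(-11)*√5)*(-11) = -43 + (-4 - 44*I*√5)*(-11) = -43 + (44 + 484*I*√5) = 1 + 484*I*√5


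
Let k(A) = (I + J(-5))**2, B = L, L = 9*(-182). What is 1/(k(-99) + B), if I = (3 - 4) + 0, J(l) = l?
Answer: -1/1602 ≈ -0.00062422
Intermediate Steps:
I = -1 (I = -1 + 0 = -1)
L = -1638
B = -1638
k(A) = 36 (k(A) = (-1 - 5)**2 = (-6)**2 = 36)
1/(k(-99) + B) = 1/(36 - 1638) = 1/(-1602) = -1/1602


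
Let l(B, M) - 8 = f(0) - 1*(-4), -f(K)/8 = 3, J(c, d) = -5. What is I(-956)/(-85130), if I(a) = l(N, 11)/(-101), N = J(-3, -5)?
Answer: -6/4299065 ≈ -1.3957e-6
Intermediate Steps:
f(K) = -24 (f(K) = -8*3 = -24)
N = -5
l(B, M) = -12 (l(B, M) = 8 + (-24 - 1*(-4)) = 8 + (-24 + 4) = 8 - 20 = -12)
I(a) = 12/101 (I(a) = -12/(-101) = -12*(-1/101) = 12/101)
I(-956)/(-85130) = (12/101)/(-85130) = (12/101)*(-1/85130) = -6/4299065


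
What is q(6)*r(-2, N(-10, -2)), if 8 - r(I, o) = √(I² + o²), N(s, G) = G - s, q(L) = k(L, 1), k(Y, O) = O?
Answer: 8 - 2*√17 ≈ -0.24621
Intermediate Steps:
q(L) = 1
r(I, o) = 8 - √(I² + o²)
q(6)*r(-2, N(-10, -2)) = 1*(8 - √((-2)² + (-2 - 1*(-10))²)) = 1*(8 - √(4 + (-2 + 10)²)) = 1*(8 - √(4 + 8²)) = 1*(8 - √(4 + 64)) = 1*(8 - √68) = 1*(8 - 2*√17) = 8 - 2*√17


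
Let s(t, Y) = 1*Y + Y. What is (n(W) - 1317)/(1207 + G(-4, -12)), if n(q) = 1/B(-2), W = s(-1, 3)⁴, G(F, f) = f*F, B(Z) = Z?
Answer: -527/502 ≈ -1.0498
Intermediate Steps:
s(t, Y) = 2*Y (s(t, Y) = Y + Y = 2*Y)
G(F, f) = F*f
W = 1296 (W = (2*3)⁴ = 6⁴ = 1296)
n(q) = -½ (n(q) = 1/(-2) = -½)
(n(W) - 1317)/(1207 + G(-4, -12)) = (-½ - 1317)/(1207 - 4*(-12)) = -2635/(2*(1207 + 48)) = -2635/2/1255 = -2635/2*1/1255 = -527/502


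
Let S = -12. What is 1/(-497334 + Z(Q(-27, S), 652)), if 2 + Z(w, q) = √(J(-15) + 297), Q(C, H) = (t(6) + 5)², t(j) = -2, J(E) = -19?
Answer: -248668/123671548309 - √278/247343096618 ≈ -2.0108e-6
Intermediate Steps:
Q(C, H) = 9 (Q(C, H) = (-2 + 5)² = 3² = 9)
Z(w, q) = -2 + √278 (Z(w, q) = -2 + √(-19 + 297) = -2 + √278)
1/(-497334 + Z(Q(-27, S), 652)) = 1/(-497334 + (-2 + √278)) = 1/(-497336 + √278)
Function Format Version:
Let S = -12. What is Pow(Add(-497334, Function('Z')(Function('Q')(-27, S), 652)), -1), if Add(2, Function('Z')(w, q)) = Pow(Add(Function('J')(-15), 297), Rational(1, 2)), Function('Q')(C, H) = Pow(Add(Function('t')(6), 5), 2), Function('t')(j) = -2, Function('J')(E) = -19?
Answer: Add(Rational(-248668, 123671548309), Mul(Rational(-1, 247343096618), Pow(278, Rational(1, 2)))) ≈ -2.0108e-6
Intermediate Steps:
Function('Q')(C, H) = 9 (Function('Q')(C, H) = Pow(Add(-2, 5), 2) = Pow(3, 2) = 9)
Function('Z')(w, q) = Add(-2, Pow(278, Rational(1, 2))) (Function('Z')(w, q) = Add(-2, Pow(Add(-19, 297), Rational(1, 2))) = Add(-2, Pow(278, Rational(1, 2))))
Pow(Add(-497334, Function('Z')(Function('Q')(-27, S), 652)), -1) = Pow(Add(-497334, Add(-2, Pow(278, Rational(1, 2)))), -1) = Pow(Add(-497336, Pow(278, Rational(1, 2))), -1)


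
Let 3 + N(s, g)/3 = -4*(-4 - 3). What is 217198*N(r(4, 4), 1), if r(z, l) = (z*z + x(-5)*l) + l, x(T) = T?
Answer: 16289850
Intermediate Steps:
r(z, l) = z² - 4*l (r(z, l) = (z*z - 5*l) + l = (z² - 5*l) + l = z² - 4*l)
N(s, g) = 75 (N(s, g) = -9 + 3*(-4*(-4 - 3)) = -9 + 3*(-4*(-7)) = -9 + 3*28 = -9 + 84 = 75)
217198*N(r(4, 4), 1) = 217198*75 = 16289850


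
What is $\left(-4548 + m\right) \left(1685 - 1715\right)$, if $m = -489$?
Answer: $151110$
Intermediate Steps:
$\left(-4548 + m\right) \left(1685 - 1715\right) = \left(-4548 - 489\right) \left(1685 - 1715\right) = \left(-5037\right) \left(-30\right) = 151110$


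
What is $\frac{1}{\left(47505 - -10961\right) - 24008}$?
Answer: $\frac{1}{34458} \approx 2.9021 \cdot 10^{-5}$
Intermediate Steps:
$\frac{1}{\left(47505 - -10961\right) - 24008} = \frac{1}{\left(47505 + 10961\right) - 24008} = \frac{1}{58466 - 24008} = \frac{1}{34458}$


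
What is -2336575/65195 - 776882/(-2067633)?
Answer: -956106150997/26959866687 ≈ -35.464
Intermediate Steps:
-2336575/65195 - 776882/(-2067633) = -2336575*1/65195 - 776882*(-1/2067633) = -467315/13039 + 776882/2067633 = -956106150997/26959866687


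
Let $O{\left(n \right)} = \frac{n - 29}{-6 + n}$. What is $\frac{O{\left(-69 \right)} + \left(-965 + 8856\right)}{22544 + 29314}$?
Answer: $\frac{591923}{3889350} \approx 0.15219$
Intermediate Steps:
$O{\left(n \right)} = \frac{-29 + n}{-6 + n}$
$\frac{O{\left(-69 \right)} + \left(-965 + 8856\right)}{22544 + 29314} = \frac{\frac{-29 - 69}{-6 - 69} + \left(-965 + 8856\right)}{22544 + 29314} = \frac{\frac{1}{-75} \left(-98\right) + 7891}{51858} = \left(\left(- \frac{1}{75}\right) \left(-98\right) + 7891\right) \frac{1}{51858} = \left(\frac{98}{75} + 7891\right) \frac{1}{51858} = \frac{591923}{75} \cdot \frac{1}{51858} = \frac{591923}{3889350}$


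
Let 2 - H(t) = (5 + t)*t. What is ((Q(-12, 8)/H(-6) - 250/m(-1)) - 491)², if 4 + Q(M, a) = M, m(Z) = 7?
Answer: 13388281/49 ≈ 2.7323e+5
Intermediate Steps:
Q(M, a) = -4 + M
H(t) = 2 - t*(5 + t) (H(t) = 2 - (5 + t)*t = 2 - t*(5 + t))
((Q(-12, 8)/H(-6) - 250/m(-1)) - 491)² = (((-4 - 12)/(2 - 1*(-6)² - 5*(-6)) - 250/7) - 491)² = ((-16/(2 - 1*36 + 30) - 250*⅐) - 491)² = ((-16/(2 - 36 + 30) - 250/7) - 491)² = ((-16/(-4) - 250/7) - 491)² = ((-16*(-¼) - 250/7) - 491)² = ((4 - 250/7) - 491)² = (-222/7 - 491)² = (-3659/7)² = 13388281/49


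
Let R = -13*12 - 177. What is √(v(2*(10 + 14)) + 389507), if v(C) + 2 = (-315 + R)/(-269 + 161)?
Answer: 3*√43279 ≈ 624.11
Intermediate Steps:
R = -333 (R = -156 - 177 = -333)
v(C) = 4 (v(C) = -2 + (-315 - 333)/(-269 + 161) = -2 - 648/(-108) = -2 - 648*(-1/108) = -2 + 6 = 4)
√(v(2*(10 + 14)) + 389507) = √(4 + 389507) = √389511 = 3*√43279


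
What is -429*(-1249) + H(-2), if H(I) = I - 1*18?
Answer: 535801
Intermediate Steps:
H(I) = -18 + I (H(I) = I - 18 = -18 + I)
-429*(-1249) + H(-2) = -429*(-1249) + (-18 - 2) = 535821 - 20 = 535801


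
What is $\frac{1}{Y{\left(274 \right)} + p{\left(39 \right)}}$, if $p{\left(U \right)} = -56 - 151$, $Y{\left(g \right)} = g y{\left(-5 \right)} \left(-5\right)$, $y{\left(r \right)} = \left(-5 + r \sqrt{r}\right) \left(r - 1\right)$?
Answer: $\frac{i}{3 \left(- 13769 i + 13700 \sqrt{5}\right)} \approx -4.0687 \cdot 10^{-6} + 9.0524 \cdot 10^{-6} i$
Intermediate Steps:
$y{\left(r \right)} = \left(-1 + r\right) \left(-5 + r^{\frac{3}{2}}\right)$ ($y{\left(r \right)} = \left(-5 + r^{\frac{3}{2}}\right) \left(-1 + r\right) = \left(-1 + r\right) \left(-5 + r^{\frac{3}{2}}\right)$)
$Y{\left(g \right)} = - 5 g \left(30 + 30 i \sqrt{5}\right)$ ($Y{\left(g \right)} = g \left(5 + \left(-5\right)^{\frac{5}{2}} - \left(-5\right)^{\frac{3}{2}} - -25\right) \left(-5\right) = g \left(5 + 25 i \sqrt{5} - - 5 i \sqrt{5} + 25\right) \left(-5\right) = g \left(5 + 25 i \sqrt{5} + 5 i \sqrt{5} + 25\right) \left(-5\right) = g \left(30 + 30 i \sqrt{5}\right) \left(-5\right) = - 5 g \left(30 + 30 i \sqrt{5}\right)$)
$p{\left(U \right)} = -207$
$\frac{1}{Y{\left(274 \right)} + p{\left(39 \right)}} = \frac{1}{\left(-150\right) 274 \left(1 + i \sqrt{5}\right) - 207} = \frac{1}{\left(-41100 - 41100 i \sqrt{5}\right) - 207} = \frac{1}{-41307 - 41100 i \sqrt{5}}$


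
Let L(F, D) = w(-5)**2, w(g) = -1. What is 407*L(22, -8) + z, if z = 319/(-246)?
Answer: 99803/246 ≈ 405.70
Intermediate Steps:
z = -319/246 (z = 319*(-1/246) = -319/246 ≈ -1.2967)
L(F, D) = 1 (L(F, D) = (-1)**2 = 1)
407*L(22, -8) + z = 407*1 - 319/246 = 407 - 319/246 = 99803/246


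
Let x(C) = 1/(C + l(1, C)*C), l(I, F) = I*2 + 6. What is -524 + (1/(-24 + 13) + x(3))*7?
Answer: -155740/297 ≈ -524.38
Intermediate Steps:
l(I, F) = 6 + 2*I (l(I, F) = 2*I + 6 = 6 + 2*I)
x(C) = 1/(9*C) (x(C) = 1/(C + (6 + 2*1)*C) = 1/(C + (6 + 2)*C) = 1/(C + 8*C) = 1/(9*C))
-524 + (1/(-24 + 13) + x(3))*7 = -524 + (1/(-24 + 13) + (1/9)/3)*7 = -524 + (1/(-11) + (1/9)*(1/3))*7 = -524 + (-1/11 + 1/27)*7 = -524 - 16/297*7 = -524 - 112/297 = -155740/297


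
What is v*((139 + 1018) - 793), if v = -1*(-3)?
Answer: 1092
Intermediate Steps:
v = 3
v*((139 + 1018) - 793) = 3*((139 + 1018) - 793) = 3*(1157 - 793) = 3*364 = 1092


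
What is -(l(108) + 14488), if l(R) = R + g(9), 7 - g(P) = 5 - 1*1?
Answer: -14599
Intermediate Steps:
g(P) = 3 (g(P) = 7 - (5 - 1*1) = 7 - (5 - 1) = 7 - 1*4 = 7 - 4 = 3)
l(R) = 3 + R (l(R) = R + 3 = 3 + R)
-(l(108) + 14488) = -((3 + 108) + 14488) = -(111 + 14488) = -1*14599 = -14599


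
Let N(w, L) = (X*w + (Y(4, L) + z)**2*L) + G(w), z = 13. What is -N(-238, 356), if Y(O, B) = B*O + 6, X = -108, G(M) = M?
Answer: -741306110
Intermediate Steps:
Y(O, B) = 6 + B*O
N(w, L) = -107*w + L*(19 + 4*L)**2 (N(w, L) = (-108*w + ((6 + L*4) + 13)**2*L) + w = (-108*w + ((6 + 4*L) + 13)**2*L) + w = (-108*w + (19 + 4*L)**2*L) + w = (-108*w + L*(19 + 4*L)**2) + w = -107*w + L*(19 + 4*L)**2)
-N(-238, 356) = -(-107*(-238) + 356*(19 + 4*356)**2) = -(25466 + 356*(19 + 1424)**2) = -(25466 + 356*1443**2) = -(25466 + 356*2082249) = -(25466 + 741280644) = -1*741306110 = -741306110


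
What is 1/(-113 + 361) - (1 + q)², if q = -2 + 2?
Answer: -247/248 ≈ -0.99597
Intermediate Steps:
q = 0
1/(-113 + 361) - (1 + q)² = 1/(-113 + 361) - (1 + 0)² = 1/248 - 1*1² = 1/248 - 1*1 = 1/248 - 1 = -247/248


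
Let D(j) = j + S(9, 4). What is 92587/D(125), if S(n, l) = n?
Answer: 92587/134 ≈ 690.95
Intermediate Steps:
D(j) = 9 + j (D(j) = j + 9 = 9 + j)
92587/D(125) = 92587/(9 + 125) = 92587/134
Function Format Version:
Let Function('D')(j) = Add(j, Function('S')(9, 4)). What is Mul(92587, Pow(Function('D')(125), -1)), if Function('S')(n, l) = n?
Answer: Rational(92587, 134) ≈ 690.95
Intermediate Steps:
Function('D')(j) = Add(9, j) (Function('D')(j) = Add(j, 9) = Add(9, j))
Mul(92587, Pow(Function('D')(125), -1)) = Mul(92587, Pow(Add(9, 125), -1)) = Mul(92587, Pow(134, -1)) = Mul(92587, Rational(1, 134)) = Rational(92587, 134)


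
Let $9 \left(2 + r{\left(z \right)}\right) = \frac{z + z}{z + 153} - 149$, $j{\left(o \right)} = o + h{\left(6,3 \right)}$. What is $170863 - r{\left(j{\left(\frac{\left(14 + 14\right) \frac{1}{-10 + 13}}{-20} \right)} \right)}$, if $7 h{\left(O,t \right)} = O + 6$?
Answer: $\frac{4151396467}{24294} \approx 1.7088 \cdot 10^{5}$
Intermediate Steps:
$h{\left(O,t \right)} = \frac{6}{7} + \frac{O}{7}$ ($h{\left(O,t \right)} = \frac{O + 6}{7} = \frac{6 + O}{7} = \frac{6}{7} + \frac{O}{7}$)
$j{\left(o \right)} = \frac{12}{7} + o$ ($j{\left(o \right)} = o + \left(\frac{6}{7} + \frac{1}{7} \cdot 6\right) = o + \left(\frac{6}{7} + \frac{6}{7}\right) = o + \frac{12}{7} = \frac{12}{7} + o$)
$r{\left(z \right)} = - \frac{167}{9} + \frac{2 z}{9 \left(153 + z\right)}$ ($r{\left(z \right)} = -2 + \frac{\frac{z + z}{z + 153} - 149}{9} = -2 + \frac{\frac{2 z}{153 + z} - 149}{9} = -2 + \frac{-149 + \frac{2 z}{153 + z}}{9} = -2 + \left(- \frac{149}{9} + \frac{2 z}{9 \left(153 + z\right)}\right) = - \frac{167}{9} + \frac{2 z}{9 \left(153 + z\right)}$)
$170863 - r{\left(j{\left(\frac{\left(14 + 14\right) \frac{1}{-10 + 13}}{-20} \right)} \right)} = 170863 - \frac{-8517 - 55 \left(\frac{12}{7} + \frac{\left(14 + 14\right) \frac{1}{-10 + 13}}{-20}\right)}{3 \left(153 + \left(\frac{12}{7} + \frac{\left(14 + 14\right) \frac{1}{-10 + 13}}{-20}\right)\right)} = 170863 - \frac{-8517 - 55 \left(\frac{12}{7} + \frac{28}{3} \left(- \frac{1}{20}\right)\right)}{3 \left(153 + \left(\frac{12}{7} + \frac{28}{3} \left(- \frac{1}{20}\right)\right)\right)} = 170863 - \frac{-8517 - 55 \left(\frac{12}{7} - \frac{7}{15}\right)}{3 \left(153 + \left(\frac{12}{7} - \frac{7}{15}\right)\right)} = 170863 - \frac{-8517 - \frac{1441}{21}}{3 \left(153 + \frac{131}{105}\right)} = 170863 - \frac{-8517 - \frac{1441}{21}}{3 \cdot \frac{16196}{105}} = 170863 - \frac{1}{3} \cdot \frac{105}{16196} \left(- \frac{180298}{21}\right) = 170863 - - \frac{450745}{24294} = 170863 + \frac{450745}{24294} = \frac{4151396467}{24294}$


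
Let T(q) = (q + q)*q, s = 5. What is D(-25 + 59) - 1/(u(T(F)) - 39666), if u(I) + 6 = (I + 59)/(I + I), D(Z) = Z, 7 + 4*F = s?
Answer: 2693652/79225 ≈ 34.000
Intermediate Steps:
F = -½ (F = -7/4 + (¼)*5 = -7/4 + 5/4 = -½ ≈ -0.50000)
T(q) = 2*q² (T(q) = (2*q)*q = 2*q²)
u(I) = -6 + (59 + I)/(2*I) (u(I) = -6 + (I + 59)/(I + I) = -6 + (59 + I)/((2*I)) = -6 + (59 + I)*(1/(2*I)) = -6 + (59 + I)/(2*I))
D(-25 + 59) - 1/(u(T(F)) - 39666) = (-25 + 59) - 1/((59 - 22*(-½)²)/(2*((2*(-½)²))) - 39666) = 34 - 1/((59 - 22/4)/(2*((2*(¼)))) - 39666) = 34 - 1/((59 - 11*½)/(2*(½)) - 39666) = 34 - 1/((½)*2*(59 - 11/2) - 39666) = 34 - 1/((½)*2*(107/2) - 39666) = 34 - 1/(107/2 - 39666) = 34 - 1/(-79225/2) = 34 - 1*(-2/79225) = 34 + 2/79225 = 2693652/79225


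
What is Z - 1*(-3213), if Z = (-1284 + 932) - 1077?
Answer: 1784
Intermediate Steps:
Z = -1429 (Z = -352 - 1077 = -1429)
Z - 1*(-3213) = -1429 - 1*(-3213) = -1429 + 3213 = 1784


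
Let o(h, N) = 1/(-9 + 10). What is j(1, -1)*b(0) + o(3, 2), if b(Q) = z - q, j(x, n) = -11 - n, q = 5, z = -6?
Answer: 111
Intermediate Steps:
b(Q) = -11 (b(Q) = -6 - 1*5 = -6 - 5 = -11)
o(h, N) = 1 (o(h, N) = 1/1 = 1)
j(1, -1)*b(0) + o(3, 2) = (-11 - 1*(-1))*(-11) + 1 = (-11 + 1)*(-11) + 1 = -10*(-11) + 1 = 110 + 1 = 111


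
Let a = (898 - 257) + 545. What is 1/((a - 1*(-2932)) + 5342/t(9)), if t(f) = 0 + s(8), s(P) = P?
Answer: 4/19143 ≈ 0.00020895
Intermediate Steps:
a = 1186 (a = 641 + 545 = 1186)
t(f) = 8 (t(f) = 0 + 8 = 8)
1/((a - 1*(-2932)) + 5342/t(9)) = 1/((1186 - 1*(-2932)) + 5342/8) = 1/((1186 + 2932) + 5342*(⅛)) = 1/(4118 + 2671/4) = 1/(19143/4) = 4/19143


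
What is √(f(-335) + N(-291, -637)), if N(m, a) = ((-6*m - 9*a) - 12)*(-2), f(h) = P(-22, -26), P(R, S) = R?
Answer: 2*I*√3739 ≈ 122.29*I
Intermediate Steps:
f(h) = -22
N(m, a) = 24 + 12*m + 18*a (N(m, a) = ((-9*a - 6*m) - 12)*(-2) = (-12 - 9*a - 6*m)*(-2) = 24 + 12*m + 18*a)
√(f(-335) + N(-291, -637)) = √(-22 + (24 + 12*(-291) + 18*(-637))) = √(-22 + (24 - 3492 - 11466)) = √(-22 - 14934) = √(-14956) = 2*I*√3739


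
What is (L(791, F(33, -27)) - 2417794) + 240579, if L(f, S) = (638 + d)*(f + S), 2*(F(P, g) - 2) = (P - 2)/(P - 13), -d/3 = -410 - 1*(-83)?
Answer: -35683731/40 ≈ -8.9209e+5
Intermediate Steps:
d = 981 (d = -3*(-410 - 1*(-83)) = -3*(-410 + 83) = -3*(-327) = 981)
F(P, g) = 2 + (-2 + P)/(2*(-13 + P)) (F(P, g) = 2 + ((P - 2)/(P - 13))/2 = 2 + ((-2 + P)/(-13 + P))/2 = 2 + (-2 + P)/(2*(-13 + P)))
L(f, S) = 1619*S + 1619*f (L(f, S) = (638 + 981)*(f + S) = 1619*(S + f) = 1619*S + 1619*f)
(L(791, F(33, -27)) - 2417794) + 240579 = ((1619*((-54 + 5*33)/(2*(-13 + 33))) + 1619*791) - 2417794) + 240579 = ((1619*((1/2)*(-54 + 165)/20) + 1280629) - 2417794) + 240579 = ((1619*((1/2)*(1/20)*111) + 1280629) - 2417794) + 240579 = ((1619*(111/40) + 1280629) - 2417794) + 240579 = ((179709/40 + 1280629) - 2417794) + 240579 = (51404869/40 - 2417794) + 240579 = -45306891/40 + 240579 = -35683731/40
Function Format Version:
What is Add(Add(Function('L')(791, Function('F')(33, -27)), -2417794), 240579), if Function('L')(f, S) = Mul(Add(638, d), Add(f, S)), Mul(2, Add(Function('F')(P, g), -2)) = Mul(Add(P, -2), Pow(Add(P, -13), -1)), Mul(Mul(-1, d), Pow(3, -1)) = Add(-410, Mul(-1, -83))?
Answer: Rational(-35683731, 40) ≈ -8.9209e+5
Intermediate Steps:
d = 981 (d = Mul(-3, Add(-410, Mul(-1, -83))) = Mul(-3, Add(-410, 83)) = Mul(-3, -327) = 981)
Function('F')(P, g) = Add(2, Mul(Rational(1, 2), Pow(Add(-13, P), -1), Add(-2, P))) (Function('F')(P, g) = Add(2, Mul(Rational(1, 2), Mul(Add(P, -2), Pow(Add(P, -13), -1)))) = Add(2, Mul(Rational(1, 2), Mul(Add(-2, P), Pow(Add(-13, P), -1)))) = Add(2, Mul(Rational(1, 2), Mul(Pow(Add(-13, P), -1), Add(-2, P)))) = Add(2, Mul(Rational(1, 2), Pow(Add(-13, P), -1), Add(-2, P))))
Function('L')(f, S) = Add(Mul(1619, S), Mul(1619, f)) (Function('L')(f, S) = Mul(Add(638, 981), Add(f, S)) = Mul(1619, Add(S, f)) = Add(Mul(1619, S), Mul(1619, f)))
Add(Add(Function('L')(791, Function('F')(33, -27)), -2417794), 240579) = Add(Add(Add(Mul(1619, Mul(Rational(1, 2), Pow(Add(-13, 33), -1), Add(-54, Mul(5, 33)))), Mul(1619, 791)), -2417794), 240579) = Add(Add(Add(Mul(1619, Mul(Rational(1, 2), Pow(20, -1), Add(-54, 165))), 1280629), -2417794), 240579) = Add(Add(Add(Mul(1619, Mul(Rational(1, 2), Rational(1, 20), 111)), 1280629), -2417794), 240579) = Add(Add(Add(Mul(1619, Rational(111, 40)), 1280629), -2417794), 240579) = Add(Add(Add(Rational(179709, 40), 1280629), -2417794), 240579) = Add(Add(Rational(51404869, 40), -2417794), 240579) = Add(Rational(-45306891, 40), 240579) = Rational(-35683731, 40)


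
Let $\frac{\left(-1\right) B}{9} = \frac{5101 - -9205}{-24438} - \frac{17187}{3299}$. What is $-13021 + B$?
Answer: $- \frac{174260107267}{13436827} \approx -12969.0$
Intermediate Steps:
$B = \frac{700817100}{13436827}$ ($B = - 9 \left(\frac{5101 - -9205}{-24438} - \frac{17187}{3299}\right) = - 9 \left(\left(5101 + 9205\right) \left(- \frac{1}{24438}\right) - \frac{17187}{3299}\right) = - 9 \left(14306 \left(- \frac{1}{24438}\right) - \frac{17187}{3299}\right) = - 9 \left(- \frac{7153}{12219} - \frac{17187}{3299}\right) = \left(-9\right) \left(- \frac{233605700}{40310481}\right) = \frac{700817100}{13436827} \approx 52.156$)
$-13021 + B = -13021 + \frac{700817100}{13436827} = - \frac{174260107267}{13436827}$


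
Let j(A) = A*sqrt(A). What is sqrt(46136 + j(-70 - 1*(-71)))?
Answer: 13*sqrt(273) ≈ 214.80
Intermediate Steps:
j(A) = A**(3/2)
sqrt(46136 + j(-70 - 1*(-71))) = sqrt(46136 + (-70 - 1*(-71))**(3/2)) = sqrt(46136 + (-70 + 71)**(3/2)) = sqrt(46136 + 1**(3/2)) = sqrt(46136 + 1) = sqrt(46137) = 13*sqrt(273)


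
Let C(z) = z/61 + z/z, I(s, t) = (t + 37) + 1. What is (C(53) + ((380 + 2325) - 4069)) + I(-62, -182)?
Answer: -91874/61 ≈ -1506.1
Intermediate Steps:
I(s, t) = 38 + t (I(s, t) = (37 + t) + 1 = 38 + t)
C(z) = 1 + z/61 (C(z) = z*(1/61) + 1 = z/61 + 1 = 1 + z/61)
(C(53) + ((380 + 2325) - 4069)) + I(-62, -182) = ((1 + (1/61)*53) + ((380 + 2325) - 4069)) + (38 - 182) = ((1 + 53/61) + (2705 - 4069)) - 144 = (114/61 - 1364) - 144 = -83090/61 - 144 = -91874/61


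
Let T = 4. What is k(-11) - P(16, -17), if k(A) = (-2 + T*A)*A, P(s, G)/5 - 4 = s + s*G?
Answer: 1766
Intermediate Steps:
P(s, G) = 20 + 5*s + 5*G*s (P(s, G) = 20 + 5*(s + s*G) = 20 + 5*(s + G*s) = 20 + (5*s + 5*G*s) = 20 + 5*s + 5*G*s)
k(A) = A*(-2 + 4*A) (k(A) = (-2 + 4*A)*A = A*(-2 + 4*A))
k(-11) - P(16, -17) = 2*(-11)*(-1 + 2*(-11)) - (20 + 5*16 + 5*(-17)*16) = 2*(-11)*(-1 - 22) - (20 + 80 - 1360) = 2*(-11)*(-23) - 1*(-1260) = 506 + 1260 = 1766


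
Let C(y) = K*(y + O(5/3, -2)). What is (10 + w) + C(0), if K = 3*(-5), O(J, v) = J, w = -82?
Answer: -97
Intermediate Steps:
K = -15
C(y) = -25 - 15*y (C(y) = -15*(y + 5/3) = -15*(5/3 + y) = -25 - 15*y)
(10 + w) + C(0) = (10 - 82) + (-25 - 15*0) = -72 + (-25 + 0) = -72 - 25 = -97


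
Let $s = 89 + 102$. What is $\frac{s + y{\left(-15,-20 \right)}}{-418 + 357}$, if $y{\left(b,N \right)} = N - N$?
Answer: $- \frac{191}{61} \approx -3.1311$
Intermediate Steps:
$s = 191$
$y{\left(b,N \right)} = 0$
$\frac{s + y{\left(-15,-20 \right)}}{-418 + 357} = \frac{191 + 0}{-418 + 357} = \frac{191}{-61} = 191 \left(- \frac{1}{61}\right) = - \frac{191}{61}$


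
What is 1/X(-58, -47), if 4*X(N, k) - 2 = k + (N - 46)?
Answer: -4/149 ≈ -0.026846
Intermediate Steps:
X(N, k) = -11 + N/4 + k/4 (X(N, k) = 1/2 + (k + (N - 46))/4 = 1/2 + (k + (-46 + N))/4 = 1/2 + (-46 + N + k)/4 = 1/2 + (-23/2 + N/4 + k/4) = -11 + N/4 + k/4)
1/X(-58, -47) = 1/(-11 + (1/4)*(-58) + (1/4)*(-47)) = 1/(-11 - 29/2 - 47/4) = 1/(-149/4) = -4/149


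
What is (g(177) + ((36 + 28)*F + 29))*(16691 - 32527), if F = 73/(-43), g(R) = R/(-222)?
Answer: 54781218/43 ≈ 1.2740e+6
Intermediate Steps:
g(R) = -R/222 (g(R) = R*(-1/222) = -R/222)
F = -73/43 (F = 73*(-1/43) = -73/43 ≈ -1.6977)
(g(177) + ((36 + 28)*F + 29))*(16691 - 32527) = (-1/222*177 + ((36 + 28)*(-73/43) + 29))*(16691 - 32527) = (-59/74 + (64*(-73/43) + 29))*(-15836) = (-59/74 + (-4672/43 + 29))*(-15836) = (-59/74 - 3425/43)*(-15836) = -255987/3182*(-15836) = 54781218/43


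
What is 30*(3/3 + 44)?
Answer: 1350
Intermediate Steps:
30*(3/3 + 44) = 30*(3*(⅓) + 44) = 30*(1 + 44) = 30*45 = 1350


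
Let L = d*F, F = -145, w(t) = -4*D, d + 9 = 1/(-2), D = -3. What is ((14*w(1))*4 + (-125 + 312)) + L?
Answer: 4473/2 ≈ 2236.5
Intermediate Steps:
d = -19/2 (d = -9 + 1/(-2) = -9 - ½ = -19/2 ≈ -9.5000)
w(t) = 12 (w(t) = -4*(-3) = 12)
L = 2755/2 (L = -19/2*(-145) = 2755/2 ≈ 1377.5)
((14*w(1))*4 + (-125 + 312)) + L = ((14*12)*4 + (-125 + 312)) + 2755/2 = (168*4 + 187) + 2755/2 = (672 + 187) + 2755/2 = 859 + 2755/2 = 4473/2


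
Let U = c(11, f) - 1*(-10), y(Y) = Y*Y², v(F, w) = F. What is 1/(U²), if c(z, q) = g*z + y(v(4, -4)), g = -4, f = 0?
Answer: 1/900 ≈ 0.0011111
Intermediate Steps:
y(Y) = Y³
c(z, q) = 64 - 4*z (c(z, q) = -4*z + 4³ = -4*z + 64 = 64 - 4*z)
U = 30 (U = (64 - 4*11) - 1*(-10) = (64 - 44) + 10 = 20 + 10 = 30)
1/(U²) = 1/(30²) = 1/900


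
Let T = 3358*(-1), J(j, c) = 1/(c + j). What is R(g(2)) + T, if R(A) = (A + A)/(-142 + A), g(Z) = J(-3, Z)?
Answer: -480192/143 ≈ -3358.0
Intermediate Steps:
g(Z) = 1/(-3 + Z) (g(Z) = 1/(Z - 3) = 1/(-3 + Z))
R(A) = 2*A/(-142 + A) (R(A) = (2*A)/(-142 + A) = 2*A/(-142 + A))
T = -3358
R(g(2)) + T = 2/((-3 + 2)*(-142 + 1/(-3 + 2))) - 3358 = 2/(-1*(-142 + 1/(-1))) - 3358 = 2*(-1)/(-142 - 1) - 3358 = 2*(-1)/(-143) - 3358 = 2*(-1)*(-1/143) - 3358 = 2/143 - 3358 = -480192/143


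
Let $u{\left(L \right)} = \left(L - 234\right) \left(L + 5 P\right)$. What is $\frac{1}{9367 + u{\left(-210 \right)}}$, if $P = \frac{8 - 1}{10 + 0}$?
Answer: $\frac{1}{101053} \approx 9.8958 \cdot 10^{-6}$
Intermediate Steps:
$P = \frac{7}{10} \approx 0.7$
$u{\left(L \right)} = \left(-234 + L\right) \left(\frac{7}{2} + L\right)$ ($u{\left(L \right)} = \left(L - 234\right) \left(L + 5 \cdot \frac{7}{10}\right) = \left(-234 + L\right) \left(L + \frac{7}{2}\right) = \left(-234 + L\right) \left(\frac{7}{2} + L\right)$)
$\frac{1}{9367 + u{\left(-210 \right)}} = \frac{1}{9367 - \left(-47586 - 44100\right)} = \frac{1}{9367 + \left(-819 + 44100 + 48405\right)} = \frac{1}{9367 + 91686} = \frac{1}{101053}$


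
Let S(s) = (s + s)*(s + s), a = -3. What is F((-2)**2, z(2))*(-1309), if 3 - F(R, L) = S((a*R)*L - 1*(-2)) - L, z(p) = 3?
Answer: 6044962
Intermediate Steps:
S(s) = 4*s**2 (S(s) = (2*s)*(2*s) = 4*s**2)
F(R, L) = 3 + L - 4*(2 - 3*L*R)**2 (F(R, L) = 3 - (4*((-3*R)*L - 1*(-2))**2 - L) = 3 - (4*(-3*L*R + 2)**2 - L) = 3 - (4*(2 - 3*L*R)**2 - L) = 3 - (-L + 4*(2 - 3*L*R)**2) = 3 + (L - 4*(2 - 3*L*R)**2) = 3 + L - 4*(2 - 3*L*R)**2)
F((-2)**2, z(2))*(-1309) = (3 + 3 - 4*(2 - 3*3*(-2)**2)**2)*(-1309) = (3 + 3 - 4*(2 - 3*3*4)**2)*(-1309) = (3 + 3 - 4*(2 - 36)**2)*(-1309) = (3 + 3 - 4*(-34)**2)*(-1309) = (3 + 3 - 4*1156)*(-1309) = (3 + 3 - 4624)*(-1309) = -4618*(-1309) = 6044962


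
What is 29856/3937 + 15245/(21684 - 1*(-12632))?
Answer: 1084558061/135102092 ≈ 8.0277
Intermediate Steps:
29856/3937 + 15245/(21684 - 1*(-12632)) = 29856*(1/3937) + 15245/(21684 + 12632) = 29856/3937 + 15245/34316 = 1084558061/135102092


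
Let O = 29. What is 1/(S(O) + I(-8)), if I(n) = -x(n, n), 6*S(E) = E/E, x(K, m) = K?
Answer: 6/49 ≈ 0.12245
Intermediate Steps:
S(E) = ⅙ (S(E) = (E/E)/6 = (⅙)*1 = ⅙)
I(n) = -n
1/(S(O) + I(-8)) = 1/(⅙ - 1*(-8)) = 1/(⅙ + 8) = 1/(49/6) = 6/49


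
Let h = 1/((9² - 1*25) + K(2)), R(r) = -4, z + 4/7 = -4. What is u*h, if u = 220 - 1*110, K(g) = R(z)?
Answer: 55/26 ≈ 2.1154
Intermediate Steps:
z = -32/7 (z = -4/7 - 4 = -32/7 ≈ -4.5714)
K(g) = -4
h = 1/52 (h = 1/((9² - 1*25) - 4) = 1/((81 - 25) - 4) = 1/(56 - 4) = 1/52 ≈ 0.019231)
u = 110 (u = 220 - 110 = 110)
u*h = 110*(1/52) = 55/26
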